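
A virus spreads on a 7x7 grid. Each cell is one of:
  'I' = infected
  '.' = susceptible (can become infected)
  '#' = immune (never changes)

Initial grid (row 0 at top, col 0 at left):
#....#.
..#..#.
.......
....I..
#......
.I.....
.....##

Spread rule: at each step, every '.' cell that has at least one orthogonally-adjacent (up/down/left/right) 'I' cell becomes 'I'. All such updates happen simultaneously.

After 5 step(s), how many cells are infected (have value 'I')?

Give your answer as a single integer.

Step 0 (initial): 2 infected
Step 1: +8 new -> 10 infected
Step 2: +13 new -> 23 infected
Step 3: +10 new -> 33 infected
Step 4: +5 new -> 38 infected
Step 5: +4 new -> 42 infected

Answer: 42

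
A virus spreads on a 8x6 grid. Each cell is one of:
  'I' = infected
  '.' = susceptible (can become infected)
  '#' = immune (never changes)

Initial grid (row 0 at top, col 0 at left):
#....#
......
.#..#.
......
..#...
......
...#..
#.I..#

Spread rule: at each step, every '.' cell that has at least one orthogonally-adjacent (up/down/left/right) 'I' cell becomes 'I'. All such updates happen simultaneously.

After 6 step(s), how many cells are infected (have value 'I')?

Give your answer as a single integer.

Answer: 26

Derivation:
Step 0 (initial): 1 infected
Step 1: +3 new -> 4 infected
Step 2: +3 new -> 7 infected
Step 3: +4 new -> 11 infected
Step 4: +5 new -> 16 infected
Step 5: +5 new -> 21 infected
Step 6: +5 new -> 26 infected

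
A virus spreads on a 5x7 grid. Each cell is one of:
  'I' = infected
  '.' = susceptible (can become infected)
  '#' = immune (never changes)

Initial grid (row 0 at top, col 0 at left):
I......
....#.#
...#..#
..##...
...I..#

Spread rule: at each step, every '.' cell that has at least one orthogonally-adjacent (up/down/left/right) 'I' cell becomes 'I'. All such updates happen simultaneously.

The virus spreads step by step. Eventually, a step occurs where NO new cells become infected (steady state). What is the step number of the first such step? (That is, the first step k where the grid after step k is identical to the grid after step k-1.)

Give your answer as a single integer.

Step 0 (initial): 2 infected
Step 1: +4 new -> 6 infected
Step 2: +6 new -> 12 infected
Step 3: +8 new -> 20 infected
Step 4: +5 new -> 25 infected
Step 5: +2 new -> 27 infected
Step 6: +1 new -> 28 infected
Step 7: +0 new -> 28 infected

Answer: 7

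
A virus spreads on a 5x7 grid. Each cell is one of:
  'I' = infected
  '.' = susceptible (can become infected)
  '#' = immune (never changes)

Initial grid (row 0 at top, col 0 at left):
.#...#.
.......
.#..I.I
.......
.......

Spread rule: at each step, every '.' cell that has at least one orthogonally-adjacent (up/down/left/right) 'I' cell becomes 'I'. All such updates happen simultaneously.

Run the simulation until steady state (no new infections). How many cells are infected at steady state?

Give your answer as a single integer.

Step 0 (initial): 2 infected
Step 1: +6 new -> 8 infected
Step 2: +9 new -> 17 infected
Step 3: +5 new -> 22 infected
Step 4: +4 new -> 26 infected
Step 5: +3 new -> 29 infected
Step 6: +3 new -> 32 infected
Step 7: +0 new -> 32 infected

Answer: 32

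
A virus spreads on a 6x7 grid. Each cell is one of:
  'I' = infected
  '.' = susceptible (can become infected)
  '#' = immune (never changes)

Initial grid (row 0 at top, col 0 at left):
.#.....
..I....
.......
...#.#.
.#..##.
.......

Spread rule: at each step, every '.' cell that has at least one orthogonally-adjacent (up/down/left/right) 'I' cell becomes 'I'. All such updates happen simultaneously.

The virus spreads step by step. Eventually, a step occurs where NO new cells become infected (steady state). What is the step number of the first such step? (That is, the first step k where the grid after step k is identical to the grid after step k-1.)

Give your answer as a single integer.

Step 0 (initial): 1 infected
Step 1: +4 new -> 5 infected
Step 2: +6 new -> 11 infected
Step 3: +7 new -> 18 infected
Step 4: +7 new -> 25 infected
Step 5: +5 new -> 30 infected
Step 6: +3 new -> 33 infected
Step 7: +2 new -> 35 infected
Step 8: +1 new -> 36 infected
Step 9: +0 new -> 36 infected

Answer: 9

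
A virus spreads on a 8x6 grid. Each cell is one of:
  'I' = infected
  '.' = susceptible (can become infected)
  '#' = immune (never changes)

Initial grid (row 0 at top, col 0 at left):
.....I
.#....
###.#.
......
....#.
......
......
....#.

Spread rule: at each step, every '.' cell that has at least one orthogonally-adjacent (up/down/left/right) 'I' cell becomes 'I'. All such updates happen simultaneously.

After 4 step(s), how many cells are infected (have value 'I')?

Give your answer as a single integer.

Step 0 (initial): 1 infected
Step 1: +2 new -> 3 infected
Step 2: +3 new -> 6 infected
Step 3: +3 new -> 9 infected
Step 4: +5 new -> 14 infected

Answer: 14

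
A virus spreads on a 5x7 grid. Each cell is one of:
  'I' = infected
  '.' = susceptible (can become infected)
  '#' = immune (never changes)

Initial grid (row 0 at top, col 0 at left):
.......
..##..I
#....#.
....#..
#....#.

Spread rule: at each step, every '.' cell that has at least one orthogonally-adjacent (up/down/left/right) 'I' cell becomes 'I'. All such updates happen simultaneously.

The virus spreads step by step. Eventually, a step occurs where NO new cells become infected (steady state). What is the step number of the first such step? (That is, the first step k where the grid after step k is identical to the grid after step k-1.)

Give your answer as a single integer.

Answer: 9

Derivation:
Step 0 (initial): 1 infected
Step 1: +3 new -> 4 infected
Step 2: +3 new -> 7 infected
Step 3: +4 new -> 11 infected
Step 4: +2 new -> 13 infected
Step 5: +3 new -> 16 infected
Step 6: +4 new -> 20 infected
Step 7: +5 new -> 25 infected
Step 8: +3 new -> 28 infected
Step 9: +0 new -> 28 infected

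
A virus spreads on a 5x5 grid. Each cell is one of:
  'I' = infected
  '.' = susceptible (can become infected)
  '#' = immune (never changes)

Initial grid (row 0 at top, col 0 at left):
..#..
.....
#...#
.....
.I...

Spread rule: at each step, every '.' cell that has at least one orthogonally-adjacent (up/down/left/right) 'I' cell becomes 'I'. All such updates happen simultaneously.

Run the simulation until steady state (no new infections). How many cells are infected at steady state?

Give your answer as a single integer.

Step 0 (initial): 1 infected
Step 1: +3 new -> 4 infected
Step 2: +4 new -> 8 infected
Step 3: +4 new -> 12 infected
Step 4: +5 new -> 17 infected
Step 5: +2 new -> 19 infected
Step 6: +2 new -> 21 infected
Step 7: +1 new -> 22 infected
Step 8: +0 new -> 22 infected

Answer: 22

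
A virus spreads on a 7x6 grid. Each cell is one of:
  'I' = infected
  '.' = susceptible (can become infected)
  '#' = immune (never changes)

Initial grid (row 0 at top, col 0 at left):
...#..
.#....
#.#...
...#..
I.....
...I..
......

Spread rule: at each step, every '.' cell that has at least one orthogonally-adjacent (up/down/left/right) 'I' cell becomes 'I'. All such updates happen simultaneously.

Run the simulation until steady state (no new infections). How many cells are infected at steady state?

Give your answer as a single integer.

Answer: 37

Derivation:
Step 0 (initial): 2 infected
Step 1: +7 new -> 9 infected
Step 2: +8 new -> 17 infected
Step 3: +6 new -> 23 infected
Step 4: +2 new -> 25 infected
Step 5: +3 new -> 28 infected
Step 6: +3 new -> 31 infected
Step 7: +2 new -> 33 infected
Step 8: +1 new -> 34 infected
Step 9: +1 new -> 35 infected
Step 10: +1 new -> 36 infected
Step 11: +1 new -> 37 infected
Step 12: +0 new -> 37 infected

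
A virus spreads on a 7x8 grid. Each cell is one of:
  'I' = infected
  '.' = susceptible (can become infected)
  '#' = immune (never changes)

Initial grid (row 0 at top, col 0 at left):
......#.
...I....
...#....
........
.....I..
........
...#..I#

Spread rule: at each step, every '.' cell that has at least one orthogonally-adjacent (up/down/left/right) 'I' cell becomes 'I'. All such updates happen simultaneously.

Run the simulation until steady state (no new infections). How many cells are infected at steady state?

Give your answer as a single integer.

Step 0 (initial): 3 infected
Step 1: +9 new -> 12 infected
Step 2: +14 new -> 26 infected
Step 3: +11 new -> 37 infected
Step 4: +7 new -> 44 infected
Step 5: +5 new -> 49 infected
Step 6: +2 new -> 51 infected
Step 7: +1 new -> 52 infected
Step 8: +0 new -> 52 infected

Answer: 52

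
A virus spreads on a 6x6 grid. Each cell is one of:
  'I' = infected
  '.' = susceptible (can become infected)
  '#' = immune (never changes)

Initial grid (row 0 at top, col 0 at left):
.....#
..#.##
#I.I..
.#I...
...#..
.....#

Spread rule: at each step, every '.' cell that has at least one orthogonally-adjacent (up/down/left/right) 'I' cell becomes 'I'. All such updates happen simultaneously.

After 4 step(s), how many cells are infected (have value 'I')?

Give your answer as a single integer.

Answer: 28

Derivation:
Step 0 (initial): 3 infected
Step 1: +6 new -> 9 infected
Step 2: +7 new -> 16 infected
Step 3: +8 new -> 24 infected
Step 4: +4 new -> 28 infected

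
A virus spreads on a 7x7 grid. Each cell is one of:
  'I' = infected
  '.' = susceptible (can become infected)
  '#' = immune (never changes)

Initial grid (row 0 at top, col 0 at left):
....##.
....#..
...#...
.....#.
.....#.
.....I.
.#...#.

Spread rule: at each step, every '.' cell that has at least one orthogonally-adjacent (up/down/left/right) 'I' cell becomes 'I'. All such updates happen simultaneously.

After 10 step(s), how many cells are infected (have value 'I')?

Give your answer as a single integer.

Answer: 41

Derivation:
Step 0 (initial): 1 infected
Step 1: +2 new -> 3 infected
Step 2: +5 new -> 8 infected
Step 3: +5 new -> 13 infected
Step 4: +6 new -> 19 infected
Step 5: +5 new -> 24 infected
Step 6: +6 new -> 30 infected
Step 7: +3 new -> 33 infected
Step 8: +4 new -> 37 infected
Step 9: +3 new -> 40 infected
Step 10: +1 new -> 41 infected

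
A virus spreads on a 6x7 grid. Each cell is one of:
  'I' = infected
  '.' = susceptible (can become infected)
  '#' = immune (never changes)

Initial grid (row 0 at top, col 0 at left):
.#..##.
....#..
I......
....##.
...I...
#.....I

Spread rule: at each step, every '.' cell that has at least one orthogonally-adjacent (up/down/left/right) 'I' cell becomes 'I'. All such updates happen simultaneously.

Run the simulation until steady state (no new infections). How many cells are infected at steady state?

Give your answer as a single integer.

Answer: 35

Derivation:
Step 0 (initial): 3 infected
Step 1: +9 new -> 12 infected
Step 2: +12 new -> 24 infected
Step 3: +5 new -> 29 infected
Step 4: +4 new -> 33 infected
Step 5: +2 new -> 35 infected
Step 6: +0 new -> 35 infected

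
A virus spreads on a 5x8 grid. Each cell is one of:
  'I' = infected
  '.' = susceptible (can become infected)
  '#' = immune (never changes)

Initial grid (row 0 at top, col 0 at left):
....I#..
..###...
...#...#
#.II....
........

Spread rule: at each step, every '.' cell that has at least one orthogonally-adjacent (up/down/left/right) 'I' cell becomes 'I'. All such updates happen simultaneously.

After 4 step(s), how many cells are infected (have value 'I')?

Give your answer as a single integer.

Answer: 28

Derivation:
Step 0 (initial): 3 infected
Step 1: +6 new -> 9 infected
Step 2: +6 new -> 15 infected
Step 3: +7 new -> 22 infected
Step 4: +6 new -> 28 infected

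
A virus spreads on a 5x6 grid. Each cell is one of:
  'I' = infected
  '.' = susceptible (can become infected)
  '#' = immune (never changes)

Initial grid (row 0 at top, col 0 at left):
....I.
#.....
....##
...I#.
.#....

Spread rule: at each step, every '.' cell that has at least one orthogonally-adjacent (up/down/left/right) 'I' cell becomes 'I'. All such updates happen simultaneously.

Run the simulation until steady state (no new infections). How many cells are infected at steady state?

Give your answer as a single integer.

Step 0 (initial): 2 infected
Step 1: +6 new -> 8 infected
Step 2: +7 new -> 15 infected
Step 3: +5 new -> 20 infected
Step 4: +5 new -> 25 infected
Step 5: +0 new -> 25 infected

Answer: 25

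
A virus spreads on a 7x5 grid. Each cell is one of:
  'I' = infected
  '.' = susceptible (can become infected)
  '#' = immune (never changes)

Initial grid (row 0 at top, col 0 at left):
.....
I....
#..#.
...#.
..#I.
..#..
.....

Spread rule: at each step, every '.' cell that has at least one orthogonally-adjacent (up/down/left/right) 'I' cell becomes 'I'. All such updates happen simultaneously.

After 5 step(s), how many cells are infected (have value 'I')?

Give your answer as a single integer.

Answer: 29

Derivation:
Step 0 (initial): 2 infected
Step 1: +4 new -> 6 infected
Step 2: +6 new -> 12 infected
Step 3: +7 new -> 19 infected
Step 4: +6 new -> 25 infected
Step 5: +4 new -> 29 infected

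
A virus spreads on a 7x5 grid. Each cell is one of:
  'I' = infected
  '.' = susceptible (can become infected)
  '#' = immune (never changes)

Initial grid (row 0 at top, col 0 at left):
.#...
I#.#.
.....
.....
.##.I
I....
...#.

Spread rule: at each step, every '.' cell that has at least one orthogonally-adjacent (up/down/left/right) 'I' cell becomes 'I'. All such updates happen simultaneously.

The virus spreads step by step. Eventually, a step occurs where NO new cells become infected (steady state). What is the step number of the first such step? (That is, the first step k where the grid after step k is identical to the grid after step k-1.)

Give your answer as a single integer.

Step 0 (initial): 3 infected
Step 1: +8 new -> 11 infected
Step 2: +8 new -> 19 infected
Step 3: +6 new -> 25 infected
Step 4: +2 new -> 27 infected
Step 5: +2 new -> 29 infected
Step 6: +0 new -> 29 infected

Answer: 6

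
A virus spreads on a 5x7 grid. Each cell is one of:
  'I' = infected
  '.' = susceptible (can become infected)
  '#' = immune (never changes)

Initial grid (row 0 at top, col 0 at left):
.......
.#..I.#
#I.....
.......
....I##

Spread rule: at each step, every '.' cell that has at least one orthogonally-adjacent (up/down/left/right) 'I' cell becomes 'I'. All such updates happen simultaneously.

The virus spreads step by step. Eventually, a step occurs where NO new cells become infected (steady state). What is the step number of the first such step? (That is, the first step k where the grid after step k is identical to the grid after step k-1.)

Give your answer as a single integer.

Step 0 (initial): 3 infected
Step 1: +8 new -> 11 infected
Step 2: +11 new -> 22 infected
Step 3: +5 new -> 27 infected
Step 4: +1 new -> 28 infected
Step 5: +1 new -> 29 infected
Step 6: +1 new -> 30 infected
Step 7: +0 new -> 30 infected

Answer: 7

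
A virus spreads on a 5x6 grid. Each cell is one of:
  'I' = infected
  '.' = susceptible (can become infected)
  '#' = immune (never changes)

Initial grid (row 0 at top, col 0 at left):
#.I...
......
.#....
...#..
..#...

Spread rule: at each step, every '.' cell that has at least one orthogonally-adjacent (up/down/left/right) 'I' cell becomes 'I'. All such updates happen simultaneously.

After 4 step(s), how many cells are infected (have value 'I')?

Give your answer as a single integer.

Step 0 (initial): 1 infected
Step 1: +3 new -> 4 infected
Step 2: +4 new -> 8 infected
Step 3: +5 new -> 13 infected
Step 4: +4 new -> 17 infected

Answer: 17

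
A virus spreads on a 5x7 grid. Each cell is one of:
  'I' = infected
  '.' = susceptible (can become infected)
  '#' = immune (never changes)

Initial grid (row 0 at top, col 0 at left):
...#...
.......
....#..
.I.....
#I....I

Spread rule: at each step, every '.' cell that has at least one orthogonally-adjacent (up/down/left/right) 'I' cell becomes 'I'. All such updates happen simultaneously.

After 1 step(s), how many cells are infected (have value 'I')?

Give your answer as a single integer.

Answer: 9

Derivation:
Step 0 (initial): 3 infected
Step 1: +6 new -> 9 infected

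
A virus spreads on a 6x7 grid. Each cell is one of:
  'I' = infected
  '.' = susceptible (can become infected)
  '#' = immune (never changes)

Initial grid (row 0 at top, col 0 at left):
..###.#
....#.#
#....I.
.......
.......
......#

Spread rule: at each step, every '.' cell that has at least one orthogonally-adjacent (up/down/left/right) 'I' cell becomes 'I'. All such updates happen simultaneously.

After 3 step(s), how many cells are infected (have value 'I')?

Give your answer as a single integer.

Step 0 (initial): 1 infected
Step 1: +4 new -> 5 infected
Step 2: +5 new -> 10 infected
Step 3: +6 new -> 16 infected

Answer: 16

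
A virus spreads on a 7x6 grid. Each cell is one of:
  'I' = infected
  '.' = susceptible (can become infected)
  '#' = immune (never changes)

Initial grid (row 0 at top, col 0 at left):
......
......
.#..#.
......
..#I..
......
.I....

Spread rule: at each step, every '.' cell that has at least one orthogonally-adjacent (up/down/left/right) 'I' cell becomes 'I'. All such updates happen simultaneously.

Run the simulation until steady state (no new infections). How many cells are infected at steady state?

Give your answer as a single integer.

Step 0 (initial): 2 infected
Step 1: +6 new -> 8 infected
Step 2: +9 new -> 17 infected
Step 3: +7 new -> 24 infected
Step 4: +6 new -> 30 infected
Step 5: +5 new -> 35 infected
Step 6: +3 new -> 38 infected
Step 7: +1 new -> 39 infected
Step 8: +0 new -> 39 infected

Answer: 39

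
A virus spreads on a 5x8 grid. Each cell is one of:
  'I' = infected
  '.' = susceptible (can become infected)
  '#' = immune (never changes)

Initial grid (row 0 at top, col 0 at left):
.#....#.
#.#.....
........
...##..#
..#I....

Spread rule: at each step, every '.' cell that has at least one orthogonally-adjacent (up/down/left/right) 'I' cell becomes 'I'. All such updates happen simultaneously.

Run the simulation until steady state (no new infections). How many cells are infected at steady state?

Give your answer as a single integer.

Step 0 (initial): 1 infected
Step 1: +1 new -> 2 infected
Step 2: +1 new -> 3 infected
Step 3: +2 new -> 5 infected
Step 4: +3 new -> 8 infected
Step 5: +3 new -> 11 infected
Step 6: +5 new -> 16 infected
Step 7: +4 new -> 20 infected
Step 8: +4 new -> 24 infected
Step 9: +4 new -> 28 infected
Step 10: +2 new -> 30 infected
Step 11: +1 new -> 31 infected
Step 12: +0 new -> 31 infected

Answer: 31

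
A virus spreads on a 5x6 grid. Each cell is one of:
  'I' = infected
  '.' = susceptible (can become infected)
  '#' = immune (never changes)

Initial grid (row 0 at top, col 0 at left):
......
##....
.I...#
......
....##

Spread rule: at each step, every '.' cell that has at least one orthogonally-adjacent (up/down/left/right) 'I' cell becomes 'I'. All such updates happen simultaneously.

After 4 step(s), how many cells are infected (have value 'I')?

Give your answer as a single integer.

Step 0 (initial): 1 infected
Step 1: +3 new -> 4 infected
Step 2: +5 new -> 9 infected
Step 3: +6 new -> 15 infected
Step 4: +5 new -> 20 infected

Answer: 20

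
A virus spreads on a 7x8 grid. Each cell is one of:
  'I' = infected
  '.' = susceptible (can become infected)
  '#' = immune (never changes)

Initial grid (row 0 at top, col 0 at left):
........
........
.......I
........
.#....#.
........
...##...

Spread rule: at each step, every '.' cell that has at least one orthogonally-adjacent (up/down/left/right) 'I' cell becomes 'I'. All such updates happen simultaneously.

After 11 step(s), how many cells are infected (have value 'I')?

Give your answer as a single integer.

Answer: 52

Derivation:
Step 0 (initial): 1 infected
Step 1: +3 new -> 4 infected
Step 2: +5 new -> 9 infected
Step 3: +5 new -> 14 infected
Step 4: +7 new -> 21 infected
Step 5: +7 new -> 28 infected
Step 6: +7 new -> 35 infected
Step 7: +6 new -> 41 infected
Step 8: +4 new -> 45 infected
Step 9: +4 new -> 49 infected
Step 10: +2 new -> 51 infected
Step 11: +1 new -> 52 infected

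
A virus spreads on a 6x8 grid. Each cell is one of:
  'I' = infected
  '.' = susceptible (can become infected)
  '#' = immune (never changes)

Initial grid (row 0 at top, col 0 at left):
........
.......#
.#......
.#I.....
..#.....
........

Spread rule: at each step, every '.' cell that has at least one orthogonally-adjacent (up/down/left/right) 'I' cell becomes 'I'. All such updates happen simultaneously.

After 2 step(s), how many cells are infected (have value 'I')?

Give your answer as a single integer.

Step 0 (initial): 1 infected
Step 1: +2 new -> 3 infected
Step 2: +4 new -> 7 infected

Answer: 7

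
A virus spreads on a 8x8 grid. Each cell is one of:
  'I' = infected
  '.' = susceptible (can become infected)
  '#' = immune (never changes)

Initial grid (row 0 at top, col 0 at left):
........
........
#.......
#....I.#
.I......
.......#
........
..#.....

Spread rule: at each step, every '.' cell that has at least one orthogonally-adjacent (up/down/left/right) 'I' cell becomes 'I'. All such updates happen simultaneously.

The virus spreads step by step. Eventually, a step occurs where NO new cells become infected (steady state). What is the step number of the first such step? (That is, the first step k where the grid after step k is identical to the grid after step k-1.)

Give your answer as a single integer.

Answer: 7

Derivation:
Step 0 (initial): 2 infected
Step 1: +8 new -> 10 infected
Step 2: +13 new -> 23 infected
Step 3: +15 new -> 38 infected
Step 4: +12 new -> 50 infected
Step 5: +8 new -> 58 infected
Step 6: +1 new -> 59 infected
Step 7: +0 new -> 59 infected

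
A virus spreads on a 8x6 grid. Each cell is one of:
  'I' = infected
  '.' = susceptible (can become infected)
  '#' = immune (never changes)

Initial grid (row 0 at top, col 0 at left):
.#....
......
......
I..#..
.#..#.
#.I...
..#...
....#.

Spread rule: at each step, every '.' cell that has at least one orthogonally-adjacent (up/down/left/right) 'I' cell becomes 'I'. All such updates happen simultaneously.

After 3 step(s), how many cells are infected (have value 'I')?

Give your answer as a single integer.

Step 0 (initial): 2 infected
Step 1: +6 new -> 8 infected
Step 2: +7 new -> 15 infected
Step 3: +8 new -> 23 infected

Answer: 23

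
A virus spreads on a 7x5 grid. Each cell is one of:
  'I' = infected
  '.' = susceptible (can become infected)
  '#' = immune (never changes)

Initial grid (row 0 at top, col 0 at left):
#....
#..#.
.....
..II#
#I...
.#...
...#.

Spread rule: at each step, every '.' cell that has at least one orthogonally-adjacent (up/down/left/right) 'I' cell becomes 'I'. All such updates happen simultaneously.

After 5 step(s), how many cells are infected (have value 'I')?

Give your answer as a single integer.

Answer: 27

Derivation:
Step 0 (initial): 3 infected
Step 1: +5 new -> 8 infected
Step 2: +7 new -> 15 infected
Step 3: +6 new -> 21 infected
Step 4: +5 new -> 26 infected
Step 5: +1 new -> 27 infected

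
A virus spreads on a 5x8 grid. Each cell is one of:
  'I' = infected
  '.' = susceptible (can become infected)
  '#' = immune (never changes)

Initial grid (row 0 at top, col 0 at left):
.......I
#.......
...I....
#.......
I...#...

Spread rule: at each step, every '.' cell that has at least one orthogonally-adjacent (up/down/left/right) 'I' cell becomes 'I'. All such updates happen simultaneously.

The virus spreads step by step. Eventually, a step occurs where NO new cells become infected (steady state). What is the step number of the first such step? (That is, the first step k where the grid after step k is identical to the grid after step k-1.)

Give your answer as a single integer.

Step 0 (initial): 3 infected
Step 1: +7 new -> 10 infected
Step 2: +13 new -> 23 infected
Step 3: +8 new -> 31 infected
Step 4: +4 new -> 35 infected
Step 5: +2 new -> 37 infected
Step 6: +0 new -> 37 infected

Answer: 6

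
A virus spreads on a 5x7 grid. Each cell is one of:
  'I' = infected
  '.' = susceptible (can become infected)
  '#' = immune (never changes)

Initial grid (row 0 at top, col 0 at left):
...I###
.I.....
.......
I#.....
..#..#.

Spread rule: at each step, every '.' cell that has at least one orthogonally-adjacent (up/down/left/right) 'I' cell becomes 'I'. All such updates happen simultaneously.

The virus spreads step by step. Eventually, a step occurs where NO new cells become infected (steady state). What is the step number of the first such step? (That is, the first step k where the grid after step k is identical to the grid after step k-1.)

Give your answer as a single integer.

Step 0 (initial): 3 infected
Step 1: +8 new -> 11 infected
Step 2: +5 new -> 16 infected
Step 3: +4 new -> 20 infected
Step 4: +4 new -> 24 infected
Step 5: +3 new -> 27 infected
Step 6: +1 new -> 28 infected
Step 7: +1 new -> 29 infected
Step 8: +0 new -> 29 infected

Answer: 8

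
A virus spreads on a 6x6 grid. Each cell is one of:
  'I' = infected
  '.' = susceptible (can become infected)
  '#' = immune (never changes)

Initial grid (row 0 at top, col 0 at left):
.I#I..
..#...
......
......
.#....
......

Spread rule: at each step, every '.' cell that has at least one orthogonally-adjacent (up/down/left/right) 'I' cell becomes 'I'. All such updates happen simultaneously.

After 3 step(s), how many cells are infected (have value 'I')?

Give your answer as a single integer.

Step 0 (initial): 2 infected
Step 1: +4 new -> 6 infected
Step 2: +5 new -> 11 infected
Step 3: +6 new -> 17 infected

Answer: 17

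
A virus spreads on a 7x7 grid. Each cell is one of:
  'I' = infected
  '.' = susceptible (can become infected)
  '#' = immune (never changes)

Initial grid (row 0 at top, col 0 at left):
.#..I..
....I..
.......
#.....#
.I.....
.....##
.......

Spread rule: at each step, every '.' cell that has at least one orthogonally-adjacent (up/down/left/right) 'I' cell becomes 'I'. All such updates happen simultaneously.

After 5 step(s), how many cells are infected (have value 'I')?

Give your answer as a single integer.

Step 0 (initial): 3 infected
Step 1: +9 new -> 12 infected
Step 2: +13 new -> 25 infected
Step 3: +10 new -> 35 infected
Step 4: +4 new -> 39 infected
Step 5: +3 new -> 42 infected

Answer: 42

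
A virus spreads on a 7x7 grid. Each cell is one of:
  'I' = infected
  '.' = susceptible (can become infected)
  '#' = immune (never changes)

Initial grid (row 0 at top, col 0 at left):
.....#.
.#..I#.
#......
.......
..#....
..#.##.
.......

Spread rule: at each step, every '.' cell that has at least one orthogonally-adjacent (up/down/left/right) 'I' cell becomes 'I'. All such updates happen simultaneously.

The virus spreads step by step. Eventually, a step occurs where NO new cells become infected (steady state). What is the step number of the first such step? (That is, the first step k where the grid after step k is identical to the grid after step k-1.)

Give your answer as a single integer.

Answer: 10

Derivation:
Step 0 (initial): 1 infected
Step 1: +3 new -> 4 infected
Step 2: +5 new -> 9 infected
Step 3: +6 new -> 15 infected
Step 4: +7 new -> 22 infected
Step 5: +5 new -> 27 infected
Step 6: +5 new -> 32 infected
Step 7: +5 new -> 37 infected
Step 8: +3 new -> 40 infected
Step 9: +1 new -> 41 infected
Step 10: +0 new -> 41 infected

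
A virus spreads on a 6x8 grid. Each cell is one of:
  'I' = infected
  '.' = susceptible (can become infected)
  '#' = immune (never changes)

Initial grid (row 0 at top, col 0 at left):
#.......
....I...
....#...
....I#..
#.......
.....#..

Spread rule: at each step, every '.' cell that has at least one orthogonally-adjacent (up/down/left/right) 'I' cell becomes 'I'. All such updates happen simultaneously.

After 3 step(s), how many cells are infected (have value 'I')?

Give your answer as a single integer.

Answer: 27

Derivation:
Step 0 (initial): 2 infected
Step 1: +5 new -> 7 infected
Step 2: +10 new -> 17 infected
Step 3: +10 new -> 27 infected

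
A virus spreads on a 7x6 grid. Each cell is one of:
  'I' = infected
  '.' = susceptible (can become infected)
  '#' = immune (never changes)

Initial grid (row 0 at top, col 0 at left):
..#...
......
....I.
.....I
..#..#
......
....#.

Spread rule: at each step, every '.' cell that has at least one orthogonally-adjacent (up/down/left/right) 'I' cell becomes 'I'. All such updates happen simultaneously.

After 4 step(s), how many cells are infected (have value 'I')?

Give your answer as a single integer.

Answer: 24

Derivation:
Step 0 (initial): 2 infected
Step 1: +4 new -> 6 infected
Step 2: +6 new -> 12 infected
Step 3: +7 new -> 19 infected
Step 4: +5 new -> 24 infected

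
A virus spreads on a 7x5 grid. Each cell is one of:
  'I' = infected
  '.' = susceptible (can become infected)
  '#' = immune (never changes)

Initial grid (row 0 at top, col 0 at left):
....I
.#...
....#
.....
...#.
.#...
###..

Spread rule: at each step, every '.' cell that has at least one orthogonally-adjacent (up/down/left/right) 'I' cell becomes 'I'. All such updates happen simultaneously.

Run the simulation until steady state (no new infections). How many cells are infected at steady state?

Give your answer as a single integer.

Step 0 (initial): 1 infected
Step 1: +2 new -> 3 infected
Step 2: +2 new -> 5 infected
Step 3: +3 new -> 8 infected
Step 4: +3 new -> 11 infected
Step 5: +4 new -> 15 infected
Step 6: +4 new -> 19 infected
Step 7: +4 new -> 23 infected
Step 8: +3 new -> 26 infected
Step 9: +2 new -> 28 infected
Step 10: +0 new -> 28 infected

Answer: 28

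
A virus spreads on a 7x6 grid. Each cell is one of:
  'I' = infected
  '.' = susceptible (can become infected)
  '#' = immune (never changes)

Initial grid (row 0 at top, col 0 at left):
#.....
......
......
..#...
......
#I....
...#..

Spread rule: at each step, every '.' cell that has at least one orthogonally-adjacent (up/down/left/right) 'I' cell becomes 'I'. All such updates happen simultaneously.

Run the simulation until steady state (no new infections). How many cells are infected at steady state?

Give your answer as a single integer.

Answer: 38

Derivation:
Step 0 (initial): 1 infected
Step 1: +3 new -> 4 infected
Step 2: +6 new -> 10 infected
Step 3: +4 new -> 14 infected
Step 4: +7 new -> 21 infected
Step 5: +7 new -> 28 infected
Step 6: +4 new -> 32 infected
Step 7: +3 new -> 35 infected
Step 8: +2 new -> 37 infected
Step 9: +1 new -> 38 infected
Step 10: +0 new -> 38 infected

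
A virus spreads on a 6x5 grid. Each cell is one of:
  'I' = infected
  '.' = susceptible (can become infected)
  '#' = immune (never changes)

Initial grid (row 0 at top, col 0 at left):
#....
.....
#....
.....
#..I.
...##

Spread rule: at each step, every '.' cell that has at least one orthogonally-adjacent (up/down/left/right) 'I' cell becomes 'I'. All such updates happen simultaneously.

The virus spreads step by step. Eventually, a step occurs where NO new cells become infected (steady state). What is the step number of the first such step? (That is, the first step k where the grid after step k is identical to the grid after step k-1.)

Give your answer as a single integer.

Answer: 7

Derivation:
Step 0 (initial): 1 infected
Step 1: +3 new -> 4 infected
Step 2: +5 new -> 9 infected
Step 3: +5 new -> 14 infected
Step 4: +6 new -> 20 infected
Step 5: +3 new -> 23 infected
Step 6: +2 new -> 25 infected
Step 7: +0 new -> 25 infected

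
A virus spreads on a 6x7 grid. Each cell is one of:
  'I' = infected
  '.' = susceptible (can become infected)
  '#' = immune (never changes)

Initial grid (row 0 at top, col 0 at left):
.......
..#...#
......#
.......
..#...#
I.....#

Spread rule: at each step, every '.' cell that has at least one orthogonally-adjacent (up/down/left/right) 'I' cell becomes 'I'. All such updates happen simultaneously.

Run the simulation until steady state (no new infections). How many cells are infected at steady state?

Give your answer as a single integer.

Answer: 36

Derivation:
Step 0 (initial): 1 infected
Step 1: +2 new -> 3 infected
Step 2: +3 new -> 6 infected
Step 3: +3 new -> 9 infected
Step 4: +5 new -> 14 infected
Step 5: +6 new -> 20 infected
Step 6: +4 new -> 24 infected
Step 7: +4 new -> 28 infected
Step 8: +4 new -> 32 infected
Step 9: +2 new -> 34 infected
Step 10: +1 new -> 35 infected
Step 11: +1 new -> 36 infected
Step 12: +0 new -> 36 infected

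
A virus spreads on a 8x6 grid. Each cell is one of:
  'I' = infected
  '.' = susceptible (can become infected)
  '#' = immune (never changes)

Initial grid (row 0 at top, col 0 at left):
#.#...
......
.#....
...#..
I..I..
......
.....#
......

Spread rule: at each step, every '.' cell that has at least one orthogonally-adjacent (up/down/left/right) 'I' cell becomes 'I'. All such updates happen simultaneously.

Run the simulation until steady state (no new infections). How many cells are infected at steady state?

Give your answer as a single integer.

Step 0 (initial): 2 infected
Step 1: +6 new -> 8 infected
Step 2: +10 new -> 18 infected
Step 3: +10 new -> 28 infected
Step 4: +8 new -> 36 infected
Step 5: +5 new -> 41 infected
Step 6: +2 new -> 43 infected
Step 7: +0 new -> 43 infected

Answer: 43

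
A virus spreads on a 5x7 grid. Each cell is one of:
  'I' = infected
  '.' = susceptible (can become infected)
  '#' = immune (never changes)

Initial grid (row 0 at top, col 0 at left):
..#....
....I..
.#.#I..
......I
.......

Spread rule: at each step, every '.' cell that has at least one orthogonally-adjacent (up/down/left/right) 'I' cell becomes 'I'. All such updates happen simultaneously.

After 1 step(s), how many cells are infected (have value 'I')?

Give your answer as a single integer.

Step 0 (initial): 3 infected
Step 1: +8 new -> 11 infected

Answer: 11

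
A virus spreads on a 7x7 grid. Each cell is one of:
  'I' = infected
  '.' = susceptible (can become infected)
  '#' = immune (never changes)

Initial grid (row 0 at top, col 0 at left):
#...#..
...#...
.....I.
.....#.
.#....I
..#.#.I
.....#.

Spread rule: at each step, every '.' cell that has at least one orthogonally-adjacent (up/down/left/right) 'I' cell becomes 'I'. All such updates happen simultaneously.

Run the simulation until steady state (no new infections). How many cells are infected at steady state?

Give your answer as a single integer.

Step 0 (initial): 3 infected
Step 1: +7 new -> 10 infected
Step 2: +6 new -> 16 infected
Step 3: +4 new -> 20 infected
Step 4: +5 new -> 25 infected
Step 5: +5 new -> 30 infected
Step 6: +6 new -> 36 infected
Step 7: +2 new -> 38 infected
Step 8: +3 new -> 41 infected
Step 9: +0 new -> 41 infected

Answer: 41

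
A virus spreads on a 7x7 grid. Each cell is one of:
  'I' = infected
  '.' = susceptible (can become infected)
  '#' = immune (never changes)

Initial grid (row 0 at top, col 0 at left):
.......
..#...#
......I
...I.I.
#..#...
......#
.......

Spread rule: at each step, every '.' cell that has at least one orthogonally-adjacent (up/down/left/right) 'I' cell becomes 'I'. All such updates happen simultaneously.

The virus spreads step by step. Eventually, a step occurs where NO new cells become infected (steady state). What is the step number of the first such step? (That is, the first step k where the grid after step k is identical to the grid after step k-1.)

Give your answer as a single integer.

Answer: 7

Derivation:
Step 0 (initial): 3 infected
Step 1: +6 new -> 9 infected
Step 2: +9 new -> 18 infected
Step 3: +9 new -> 27 infected
Step 4: +10 new -> 37 infected
Step 5: +5 new -> 42 infected
Step 6: +2 new -> 44 infected
Step 7: +0 new -> 44 infected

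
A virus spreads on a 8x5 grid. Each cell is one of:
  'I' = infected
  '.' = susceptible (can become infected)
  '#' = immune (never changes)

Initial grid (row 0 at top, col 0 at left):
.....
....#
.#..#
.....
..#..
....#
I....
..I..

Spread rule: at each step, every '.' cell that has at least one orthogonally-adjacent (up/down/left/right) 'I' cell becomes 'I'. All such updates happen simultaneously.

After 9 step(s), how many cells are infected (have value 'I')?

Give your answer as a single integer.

Answer: 35

Derivation:
Step 0 (initial): 2 infected
Step 1: +6 new -> 8 infected
Step 2: +5 new -> 13 infected
Step 3: +4 new -> 17 infected
Step 4: +3 new -> 20 infected
Step 5: +4 new -> 24 infected
Step 6: +5 new -> 29 infected
Step 7: +3 new -> 32 infected
Step 8: +2 new -> 34 infected
Step 9: +1 new -> 35 infected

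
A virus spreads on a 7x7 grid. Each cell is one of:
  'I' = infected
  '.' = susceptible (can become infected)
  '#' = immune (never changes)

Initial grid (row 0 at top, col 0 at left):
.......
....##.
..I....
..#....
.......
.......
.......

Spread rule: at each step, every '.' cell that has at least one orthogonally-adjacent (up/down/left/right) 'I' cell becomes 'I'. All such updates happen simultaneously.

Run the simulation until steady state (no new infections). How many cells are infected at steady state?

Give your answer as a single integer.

Answer: 46

Derivation:
Step 0 (initial): 1 infected
Step 1: +3 new -> 4 infected
Step 2: +7 new -> 11 infected
Step 3: +8 new -> 19 infected
Step 4: +9 new -> 28 infected
Step 5: +9 new -> 37 infected
Step 6: +6 new -> 43 infected
Step 7: +2 new -> 45 infected
Step 8: +1 new -> 46 infected
Step 9: +0 new -> 46 infected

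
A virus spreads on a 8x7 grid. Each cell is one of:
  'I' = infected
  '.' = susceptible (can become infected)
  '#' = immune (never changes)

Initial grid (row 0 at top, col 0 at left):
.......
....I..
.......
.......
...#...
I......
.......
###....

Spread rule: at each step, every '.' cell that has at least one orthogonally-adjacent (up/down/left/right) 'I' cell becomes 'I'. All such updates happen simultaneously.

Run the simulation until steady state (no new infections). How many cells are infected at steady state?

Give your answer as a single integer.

Answer: 52

Derivation:
Step 0 (initial): 2 infected
Step 1: +7 new -> 9 infected
Step 2: +11 new -> 20 infected
Step 3: +13 new -> 33 infected
Step 4: +8 new -> 41 infected
Step 5: +5 new -> 46 infected
Step 6: +3 new -> 49 infected
Step 7: +2 new -> 51 infected
Step 8: +1 new -> 52 infected
Step 9: +0 new -> 52 infected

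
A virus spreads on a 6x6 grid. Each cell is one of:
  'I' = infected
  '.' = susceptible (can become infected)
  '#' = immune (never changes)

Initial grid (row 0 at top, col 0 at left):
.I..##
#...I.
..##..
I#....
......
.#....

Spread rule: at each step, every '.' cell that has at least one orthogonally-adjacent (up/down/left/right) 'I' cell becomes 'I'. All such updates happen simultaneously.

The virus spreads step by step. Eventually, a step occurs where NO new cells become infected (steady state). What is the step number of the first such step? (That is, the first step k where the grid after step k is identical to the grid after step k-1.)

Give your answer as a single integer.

Step 0 (initial): 3 infected
Step 1: +8 new -> 11 infected
Step 2: +7 new -> 18 infected
Step 3: +4 new -> 22 infected
Step 4: +5 new -> 27 infected
Step 5: +2 new -> 29 infected
Step 6: +0 new -> 29 infected

Answer: 6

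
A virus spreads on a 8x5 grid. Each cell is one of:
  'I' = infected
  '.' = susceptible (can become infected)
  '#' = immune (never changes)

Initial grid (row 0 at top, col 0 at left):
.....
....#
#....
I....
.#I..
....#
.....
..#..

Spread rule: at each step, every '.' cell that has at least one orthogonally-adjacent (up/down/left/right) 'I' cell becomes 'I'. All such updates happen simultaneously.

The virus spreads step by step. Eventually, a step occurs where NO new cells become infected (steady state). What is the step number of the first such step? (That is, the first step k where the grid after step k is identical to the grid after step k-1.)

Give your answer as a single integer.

Answer: 7

Derivation:
Step 0 (initial): 2 infected
Step 1: +5 new -> 7 infected
Step 2: +8 new -> 15 infected
Step 3: +7 new -> 22 infected
Step 4: +9 new -> 31 infected
Step 5: +3 new -> 34 infected
Step 6: +1 new -> 35 infected
Step 7: +0 new -> 35 infected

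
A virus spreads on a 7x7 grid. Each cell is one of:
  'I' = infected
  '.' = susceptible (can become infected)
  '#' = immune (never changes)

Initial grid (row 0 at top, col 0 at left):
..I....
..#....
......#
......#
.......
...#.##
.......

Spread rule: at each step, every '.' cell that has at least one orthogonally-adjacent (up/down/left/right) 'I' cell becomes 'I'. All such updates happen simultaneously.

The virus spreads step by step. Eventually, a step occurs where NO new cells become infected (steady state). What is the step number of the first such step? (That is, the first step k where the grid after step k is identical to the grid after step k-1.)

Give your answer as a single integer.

Step 0 (initial): 1 infected
Step 1: +2 new -> 3 infected
Step 2: +4 new -> 7 infected
Step 3: +5 new -> 12 infected
Step 4: +7 new -> 19 infected
Step 5: +7 new -> 26 infected
Step 6: +5 new -> 31 infected
Step 7: +5 new -> 36 infected
Step 8: +4 new -> 40 infected
Step 9: +2 new -> 42 infected
Step 10: +1 new -> 43 infected
Step 11: +0 new -> 43 infected

Answer: 11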